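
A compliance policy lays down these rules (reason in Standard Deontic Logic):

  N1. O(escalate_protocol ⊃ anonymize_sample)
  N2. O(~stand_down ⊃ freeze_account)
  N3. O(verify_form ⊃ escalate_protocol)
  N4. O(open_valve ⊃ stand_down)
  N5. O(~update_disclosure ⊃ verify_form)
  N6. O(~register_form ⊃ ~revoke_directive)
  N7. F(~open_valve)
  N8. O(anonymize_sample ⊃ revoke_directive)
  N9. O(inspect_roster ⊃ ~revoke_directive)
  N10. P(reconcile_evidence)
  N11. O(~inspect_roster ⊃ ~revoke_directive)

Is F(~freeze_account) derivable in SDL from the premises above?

No

Premise 2 is O(~stand_down ⊃ freeze_account), but O(~stand_down) is not derivable from the premises, so it does not yield O(freeze_account).
No other premise forces O(freeze_account). An ideal world satisfying every premise can still have ~freeze_account true, so F(~freeze_account) is not derivable.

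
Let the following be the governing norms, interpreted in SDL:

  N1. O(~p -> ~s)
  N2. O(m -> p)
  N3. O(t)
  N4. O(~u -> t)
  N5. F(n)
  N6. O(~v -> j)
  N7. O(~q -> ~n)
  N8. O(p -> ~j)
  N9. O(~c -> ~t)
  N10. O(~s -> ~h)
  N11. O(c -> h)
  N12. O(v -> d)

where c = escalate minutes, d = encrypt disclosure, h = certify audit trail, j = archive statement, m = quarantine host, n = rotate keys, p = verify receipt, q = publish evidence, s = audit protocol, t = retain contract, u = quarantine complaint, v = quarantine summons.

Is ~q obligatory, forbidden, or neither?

Premise 7 is O(~q -> ~n); even if O(~n) held, inferring O(~q) would be affirming the consequent — invalid.
No premise or chain of K-axiom applications forces O(~q), and none forces O(q). So ~q is neither obligatory nor forbidden under these norms.

Neither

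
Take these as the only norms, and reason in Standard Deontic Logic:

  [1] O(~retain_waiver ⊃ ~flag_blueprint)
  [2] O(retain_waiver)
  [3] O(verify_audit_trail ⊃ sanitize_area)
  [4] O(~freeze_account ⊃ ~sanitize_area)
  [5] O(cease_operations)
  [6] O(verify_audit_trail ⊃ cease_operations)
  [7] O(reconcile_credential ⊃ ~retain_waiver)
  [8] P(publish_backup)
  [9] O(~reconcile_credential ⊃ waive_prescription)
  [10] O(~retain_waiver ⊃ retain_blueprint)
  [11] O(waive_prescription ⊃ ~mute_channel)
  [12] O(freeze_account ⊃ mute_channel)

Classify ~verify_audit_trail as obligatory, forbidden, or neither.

Premise 2 gives O(retain_waiver).
The contrapositive of premise 7 (O(reconcile_credential ⊃ ~retain_waiver)) is O(retain_waiver ⊃ ~reconcile_credential), and O(retain_waiver) is already established, so O(~reconcile_credential).
Applying K to premise 9 (O(~reconcile_credential ⊃ waive_prescription)) and O(~reconcile_credential) yields O(waive_prescription).
Premise 11 is O(waive_prescription ⊃ ~mute_channel); since O(waive_prescription), deontic closure gives O(~mute_channel).
Premise 12, O(freeze_account ⊃ mute_channel), contraposes to O(~mute_channel ⊃ ~freeze_account); with O(~mute_channel) we get O(~freeze_account).
Premise 4 is O(~freeze_account ⊃ ~sanitize_area); since O(~freeze_account), deontic closure gives O(~sanitize_area).
Premise 3 is O(verify_audit_trail ⊃ sanitize_area); contrapositively O(~sanitize_area ⊃ ~verify_audit_trail). Since O(~sanitize_area) holds, K gives O(~verify_audit_trail).
Premises 1, 5, 6, 8, 10 do not contribute to this derivation.
Hence ~verify_audit_trail is obligatory.

Obligatory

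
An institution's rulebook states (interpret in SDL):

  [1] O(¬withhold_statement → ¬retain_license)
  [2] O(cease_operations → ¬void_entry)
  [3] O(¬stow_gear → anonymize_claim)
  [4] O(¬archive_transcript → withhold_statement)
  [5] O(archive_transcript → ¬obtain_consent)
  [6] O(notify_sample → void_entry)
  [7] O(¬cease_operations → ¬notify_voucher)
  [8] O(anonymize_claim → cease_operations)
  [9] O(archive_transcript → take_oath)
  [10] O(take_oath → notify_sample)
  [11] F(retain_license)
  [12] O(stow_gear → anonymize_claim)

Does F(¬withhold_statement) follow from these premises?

Yes

By case analysis on stow_gear: premise 12 gives O(stow_gear → anonymize_claim) and premise 3 gives O(¬stow_gear → anonymize_claim), so O(anonymize_claim) either way.
From O(anonymize_claim) and premise 8, O(anonymize_claim → cease_operations), we obtain O(cease_operations).
Applying K to premise 2 (O(cease_operations → ¬void_entry)) and O(cease_operations) yields O(¬void_entry).
The contrapositive of premise 6 (O(notify_sample → void_entry)) is O(¬void_entry → ¬notify_sample), and O(¬void_entry) is already established, so O(¬notify_sample).
Premise 10, O(take_oath → notify_sample), contraposes to O(¬notify_sample → ¬take_oath); with O(¬notify_sample) we get O(¬take_oath).
Premise 9, O(archive_transcript → take_oath), contraposes to O(¬take_oath → ¬archive_transcript); with O(¬take_oath) we get O(¬archive_transcript).
From O(¬archive_transcript) and premise 4, O(¬archive_transcript → withhold_statement), we obtain O(withhold_statement).
Premises 1, 5, 7, 11 do not contribute to this derivation.
So O(withhold_statement) holds, i.e. F(¬withhold_statement). The claim follows.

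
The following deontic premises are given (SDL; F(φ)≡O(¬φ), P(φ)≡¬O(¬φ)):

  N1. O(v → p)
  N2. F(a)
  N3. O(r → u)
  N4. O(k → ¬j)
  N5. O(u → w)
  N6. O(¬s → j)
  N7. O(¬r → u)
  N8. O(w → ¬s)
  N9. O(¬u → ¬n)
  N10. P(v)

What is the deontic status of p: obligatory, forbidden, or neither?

Premise 1 is O(v → p), but O(v) is not derivable from the premises (the permission P(v) asserts only ¬O(¬v), not O(v)), so it does not yield O(p).
No premise or chain of K-axiom applications forces O(p), and none forces O(¬p). So p is neither obligatory nor forbidden under these norms.

Neither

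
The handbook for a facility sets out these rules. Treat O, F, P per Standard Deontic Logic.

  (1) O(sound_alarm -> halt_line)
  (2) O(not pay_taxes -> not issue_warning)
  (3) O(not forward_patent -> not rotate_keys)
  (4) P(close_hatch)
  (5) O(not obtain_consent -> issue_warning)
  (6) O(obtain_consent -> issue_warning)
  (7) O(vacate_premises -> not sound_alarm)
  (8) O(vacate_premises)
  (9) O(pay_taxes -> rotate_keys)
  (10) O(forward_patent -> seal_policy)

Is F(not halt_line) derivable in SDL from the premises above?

Premise 1 is O(sound_alarm -> halt_line), but O(sound_alarm) is not derivable from the premises, so it does not yield O(halt_line).
No other premise forces O(halt_line). An ideal world satisfying every premise can still have not halt_line true, so F(not halt_line) is not derivable.

No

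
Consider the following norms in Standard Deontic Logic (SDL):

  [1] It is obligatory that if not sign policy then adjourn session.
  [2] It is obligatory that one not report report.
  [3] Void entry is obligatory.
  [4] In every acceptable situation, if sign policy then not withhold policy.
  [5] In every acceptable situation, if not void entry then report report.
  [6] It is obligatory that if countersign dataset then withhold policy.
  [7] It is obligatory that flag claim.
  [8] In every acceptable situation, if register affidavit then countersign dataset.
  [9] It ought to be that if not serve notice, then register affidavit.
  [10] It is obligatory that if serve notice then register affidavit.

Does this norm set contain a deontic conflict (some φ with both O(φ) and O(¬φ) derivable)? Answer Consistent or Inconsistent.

Premise 5 is O(¬void_entry → report_report), but O(¬void_entry) is not derivable from the premises, so it does not yield O(report_report).
So O(report_report) is not derivable, and the apparent clash with O(¬report_report) does not arise.
A world satisfying every obligation exists (e.g. adjourn_session=true, countersign_dataset=true, flag_claim=true, register_affidavit=true, report_report=false, serve_notice=false, sign_policy=false, void_entry=true, withhold_policy=true); no atom is both obligatory and forbidden, so the set is consistent.

Consistent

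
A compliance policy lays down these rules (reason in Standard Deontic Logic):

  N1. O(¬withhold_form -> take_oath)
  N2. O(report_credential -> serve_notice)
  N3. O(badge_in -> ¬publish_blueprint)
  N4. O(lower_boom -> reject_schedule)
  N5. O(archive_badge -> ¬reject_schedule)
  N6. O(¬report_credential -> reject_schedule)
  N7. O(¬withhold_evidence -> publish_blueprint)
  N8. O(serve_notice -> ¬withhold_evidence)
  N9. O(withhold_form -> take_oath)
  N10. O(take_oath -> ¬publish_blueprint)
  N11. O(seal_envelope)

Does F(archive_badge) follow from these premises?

Premises 1 and 9 are O(¬withhold_form -> take_oath) and O(withhold_form -> take_oath); every ideal world satisfies ¬withhold_form or withhold_form, so in either case take_oath holds — hence O(take_oath).
Premise 10 is O(take_oath -> ¬publish_blueprint); since O(take_oath), deontic closure gives O(¬publish_blueprint).
Premise 7, O(¬withhold_evidence -> publish_blueprint), contraposes to O(¬publish_blueprint -> withhold_evidence); with O(¬publish_blueprint) we get O(withhold_evidence).
Premise 8 is O(serve_notice -> ¬withhold_evidence); contrapositively O(withhold_evidence -> ¬serve_notice). Since O(withhold_evidence) holds, K gives O(¬serve_notice).
Premise 2 is O(report_credential -> serve_notice); contrapositively O(¬serve_notice -> ¬report_credential). Since O(¬serve_notice) holds, K gives O(¬report_credential).
From O(¬report_credential) and premise 6, O(¬report_credential -> reject_schedule), we obtain O(reject_schedule).
Premise 5 is O(archive_badge -> ¬reject_schedule); contrapositively O(reject_schedule -> ¬archive_badge). Since O(reject_schedule) holds, K gives O(¬archive_badge).
Premises 3, 4, 11 do not contribute to this derivation.
So O(¬archive_badge) holds, i.e. F(archive_badge). The claim follows.

Yes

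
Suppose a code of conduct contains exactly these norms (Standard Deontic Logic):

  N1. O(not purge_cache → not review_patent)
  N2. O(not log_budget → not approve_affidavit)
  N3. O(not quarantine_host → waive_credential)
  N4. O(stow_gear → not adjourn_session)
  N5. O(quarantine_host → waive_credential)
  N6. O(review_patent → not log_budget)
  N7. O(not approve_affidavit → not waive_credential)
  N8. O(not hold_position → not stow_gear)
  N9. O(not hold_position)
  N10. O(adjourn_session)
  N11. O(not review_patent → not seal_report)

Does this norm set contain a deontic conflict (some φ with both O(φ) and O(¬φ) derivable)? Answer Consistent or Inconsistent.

Premise 4 is O(stow_gear → not adjourn_session), but O(stow_gear) is not derivable from the premises, so it does not yield O(not adjourn_session).
So O(not adjourn_session) is not derivable, and the apparent clash with O(adjourn_session) does not arise.
A world satisfying every obligation exists (e.g. adjourn_session=true, approve_affidavit=true, hold_position=false, log_budget=true, purge_cache=false, quarantine_host=false, review_patent=false, seal_report=false, stow_gear=false, waive_credential=true); no atom is both obligatory and forbidden, so the set is consistent.

Consistent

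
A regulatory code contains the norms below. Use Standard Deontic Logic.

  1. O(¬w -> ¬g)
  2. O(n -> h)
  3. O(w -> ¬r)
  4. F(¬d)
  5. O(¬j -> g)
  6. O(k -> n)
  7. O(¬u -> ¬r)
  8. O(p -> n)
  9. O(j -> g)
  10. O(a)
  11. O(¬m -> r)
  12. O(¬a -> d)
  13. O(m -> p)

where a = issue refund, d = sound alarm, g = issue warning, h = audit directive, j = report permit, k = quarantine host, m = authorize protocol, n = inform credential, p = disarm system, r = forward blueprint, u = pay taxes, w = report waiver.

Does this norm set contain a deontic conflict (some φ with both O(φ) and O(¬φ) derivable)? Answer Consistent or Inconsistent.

Premise 12 is O(¬a -> d); even if O(d) held, inferring O(¬a) would be affirming the consequent — invalid.
So O(¬a) is not derivable, and the apparent clash with O(a) does not arise.
A world satisfying every obligation exists (e.g. a=true, d=true, g=true, h=true, j=false, k=false, m=true, n=true, p=true, r=false, u=false, w=true); no atom is both obligatory and forbidden, so the set is consistent.

Consistent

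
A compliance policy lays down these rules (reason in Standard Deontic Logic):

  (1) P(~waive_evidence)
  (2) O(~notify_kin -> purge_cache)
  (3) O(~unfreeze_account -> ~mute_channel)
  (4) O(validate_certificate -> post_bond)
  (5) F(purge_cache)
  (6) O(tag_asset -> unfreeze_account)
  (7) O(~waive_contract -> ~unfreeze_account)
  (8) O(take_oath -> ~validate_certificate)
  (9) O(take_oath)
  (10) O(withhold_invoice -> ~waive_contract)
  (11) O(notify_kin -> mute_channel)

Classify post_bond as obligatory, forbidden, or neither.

Neither

Premise 4 is O(validate_certificate -> post_bond), but O(validate_certificate) is not derivable from the premises, so it does not yield O(post_bond).
No premise or chain of K-axiom applications forces O(post_bond), and none forces O(~post_bond). So post_bond is neither obligatory nor forbidden under these norms.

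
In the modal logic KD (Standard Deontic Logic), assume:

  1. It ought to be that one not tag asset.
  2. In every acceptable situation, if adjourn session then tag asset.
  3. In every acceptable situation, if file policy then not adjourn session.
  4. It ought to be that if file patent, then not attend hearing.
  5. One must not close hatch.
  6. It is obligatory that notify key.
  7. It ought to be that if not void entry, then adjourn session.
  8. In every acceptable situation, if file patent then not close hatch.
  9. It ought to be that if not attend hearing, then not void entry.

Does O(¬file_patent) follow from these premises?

From premise 1 we have O(¬tag_asset).
The contrapositive of premise 2 (O(adjourn_session → tag_asset)) is O(¬tag_asset → ¬adjourn_session), and O(¬tag_asset) is already established, so O(¬adjourn_session).
Premise 7, O(¬void_entry → adjourn_session), contraposes to O(¬adjourn_session → void_entry); with O(¬adjourn_session) we get O(void_entry).
Premise 9, O(¬attend_hearing → ¬void_entry), contraposes to O(void_entry → attend_hearing); with O(void_entry) we get O(attend_hearing).
The contrapositive of premise 4 (O(file_patent → ¬attend_hearing)) is O(attend_hearing → ¬file_patent), and O(attend_hearing) is already established, so O(¬file_patent).
Premises 3, 5, 6, 8 do not contribute to this derivation.
So O(¬file_patent) follows.

Yes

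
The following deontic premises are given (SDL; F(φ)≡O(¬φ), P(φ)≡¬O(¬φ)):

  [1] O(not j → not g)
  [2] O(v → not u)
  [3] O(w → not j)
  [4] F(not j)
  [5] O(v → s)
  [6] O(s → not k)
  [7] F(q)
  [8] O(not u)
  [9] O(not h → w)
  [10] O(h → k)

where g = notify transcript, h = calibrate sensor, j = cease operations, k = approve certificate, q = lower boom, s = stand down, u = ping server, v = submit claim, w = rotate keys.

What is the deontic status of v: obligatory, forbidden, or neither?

Premise 4 is F(not j), i.e. O(j).
The contrapositive of premise 3 (O(w → not j)) is O(j → not w), and O(j) is already established, so O(not w).
Premise 9, O(not h → w), contraposes to O(not w → h); with O(not w) we get O(h).
From O(h) and premise 10, O(h → k), we obtain O(k).
Premise 6 is O(s → not k); contrapositively O(k → not s). Since O(k) holds, K gives O(not s).
The contrapositive of premise 5 (O(v → s)) is O(not s → not v), and O(not s) is already established, so O(not v).
Premises 1, 2, 7, 8 do not contribute to this derivation.
Thus O(not v), which is F(v): v is forbidden.

Forbidden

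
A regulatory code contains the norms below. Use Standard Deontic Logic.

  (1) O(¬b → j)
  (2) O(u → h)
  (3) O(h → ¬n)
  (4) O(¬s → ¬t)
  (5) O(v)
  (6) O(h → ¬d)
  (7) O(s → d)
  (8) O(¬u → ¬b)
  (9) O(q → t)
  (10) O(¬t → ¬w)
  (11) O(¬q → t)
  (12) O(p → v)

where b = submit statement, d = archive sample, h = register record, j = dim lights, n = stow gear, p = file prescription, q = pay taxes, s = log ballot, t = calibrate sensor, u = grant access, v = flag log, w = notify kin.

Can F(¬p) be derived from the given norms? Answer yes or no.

Premise 12 is O(p → v); even if O(v) held, inferring O(p) would be affirming the consequent — invalid.
No other premise forces O(p). An ideal world satisfying every premise can still have ¬p true, so F(¬p) is not derivable.

No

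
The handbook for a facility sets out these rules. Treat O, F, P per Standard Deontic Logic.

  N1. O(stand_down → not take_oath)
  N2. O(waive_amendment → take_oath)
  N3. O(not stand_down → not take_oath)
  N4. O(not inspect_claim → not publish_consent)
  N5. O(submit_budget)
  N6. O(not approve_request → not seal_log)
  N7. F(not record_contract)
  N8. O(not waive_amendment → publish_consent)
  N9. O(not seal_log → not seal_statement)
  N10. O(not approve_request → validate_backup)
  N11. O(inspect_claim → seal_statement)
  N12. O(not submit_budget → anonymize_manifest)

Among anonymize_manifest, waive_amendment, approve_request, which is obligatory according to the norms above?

Premises 1 and 3 are O(stand_down → not take_oath) and O(not stand_down → not take_oath); every ideal world satisfies stand_down or not stand_down, so in either case not take_oath holds — hence O(not take_oath).
Premise 2 is O(waive_amendment → take_oath); contrapositively O(not take_oath → not waive_amendment). Since O(not take_oath) holds, K gives O(not waive_amendment).
Premise 8 is O(not waive_amendment → publish_consent); since O(not waive_amendment), deontic closure gives O(publish_consent).
Premise 4 is O(not inspect_claim → not publish_consent); contrapositively O(publish_consent → inspect_claim). Since O(publish_consent) holds, K gives O(inspect_claim).
From O(inspect_claim) and premise 11, O(inspect_claim → seal_statement), we obtain O(seal_statement).
Premise 9, O(not seal_log → not seal_statement), contraposes to O(seal_statement → seal_log); with O(seal_statement) we get O(seal_log).
Premise 6 is O(not approve_request → not seal_log); contrapositively O(seal_log → approve_request). Since O(seal_log) holds, K gives O(approve_request).
So O(approve_request) holds — approve_request is obligatory. None of the other listed options is made obligatory by any chain of premises.

approve_request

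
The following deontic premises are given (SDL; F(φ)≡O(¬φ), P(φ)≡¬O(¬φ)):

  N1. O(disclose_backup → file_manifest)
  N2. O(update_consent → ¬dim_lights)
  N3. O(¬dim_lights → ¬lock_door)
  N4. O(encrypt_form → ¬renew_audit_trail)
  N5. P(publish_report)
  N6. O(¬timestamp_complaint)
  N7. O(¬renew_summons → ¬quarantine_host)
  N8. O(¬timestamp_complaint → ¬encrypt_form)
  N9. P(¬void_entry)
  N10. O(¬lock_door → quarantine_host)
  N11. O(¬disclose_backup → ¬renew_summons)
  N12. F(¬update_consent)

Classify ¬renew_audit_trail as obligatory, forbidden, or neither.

Neither

Premise 4 is O(encrypt_form → ¬renew_audit_trail), but O(encrypt_form) is not derivable from the premises, so it does not yield O(¬renew_audit_trail).
No premise or chain of K-axiom applications forces O(¬renew_audit_trail), and none forces O(renew_audit_trail). So ¬renew_audit_trail is neither obligatory nor forbidden under these norms.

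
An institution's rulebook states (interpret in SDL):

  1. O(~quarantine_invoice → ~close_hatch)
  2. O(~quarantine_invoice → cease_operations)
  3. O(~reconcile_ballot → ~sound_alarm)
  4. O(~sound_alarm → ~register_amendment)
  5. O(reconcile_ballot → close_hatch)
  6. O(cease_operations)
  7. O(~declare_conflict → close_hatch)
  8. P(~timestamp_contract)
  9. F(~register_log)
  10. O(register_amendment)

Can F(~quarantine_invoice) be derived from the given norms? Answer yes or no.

From premise 10 we have O(register_amendment).
The contrapositive of premise 4 (O(~sound_alarm → ~register_amendment)) is O(register_amendment → sound_alarm), and O(register_amendment) is already established, so O(sound_alarm).
The contrapositive of premise 3 (O(~reconcile_ballot → ~sound_alarm)) is O(sound_alarm → reconcile_ballot), and O(sound_alarm) is already established, so O(reconcile_ballot).
With premise 5, O(reconcile_ballot → close_hatch), the K-axiom yields O(close_hatch).
Premise 1 is O(~quarantine_invoice → ~close_hatch); contrapositively O(close_hatch → quarantine_invoice). Since O(close_hatch) holds, K gives O(quarantine_invoice).
Premises 2, 6, 7, 8, 9 do not contribute to this derivation.
So O(quarantine_invoice) holds, i.e. F(~quarantine_invoice). The claim follows.

Yes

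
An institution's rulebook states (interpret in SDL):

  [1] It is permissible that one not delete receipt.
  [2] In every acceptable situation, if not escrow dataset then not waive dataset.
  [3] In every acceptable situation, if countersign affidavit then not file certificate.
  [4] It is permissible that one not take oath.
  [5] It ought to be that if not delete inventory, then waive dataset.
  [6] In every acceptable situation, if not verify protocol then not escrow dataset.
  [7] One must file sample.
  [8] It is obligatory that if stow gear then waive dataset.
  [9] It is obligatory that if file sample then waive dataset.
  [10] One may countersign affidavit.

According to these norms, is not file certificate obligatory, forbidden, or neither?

Premise 3 is O(countersign_affidavit → ¬file_certificate), but O(countersign_affidavit) is not derivable from the premises (the permission P(countersign_affidavit) asserts only ¬O(¬countersign_affidavit), not O(countersign_affidavit)), so it does not yield O(¬file_certificate).
No premise or chain of K-axiom applications forces O(¬file_certificate), and none forces O(file_certificate). So ¬file_certificate is neither obligatory nor forbidden under these norms.

Neither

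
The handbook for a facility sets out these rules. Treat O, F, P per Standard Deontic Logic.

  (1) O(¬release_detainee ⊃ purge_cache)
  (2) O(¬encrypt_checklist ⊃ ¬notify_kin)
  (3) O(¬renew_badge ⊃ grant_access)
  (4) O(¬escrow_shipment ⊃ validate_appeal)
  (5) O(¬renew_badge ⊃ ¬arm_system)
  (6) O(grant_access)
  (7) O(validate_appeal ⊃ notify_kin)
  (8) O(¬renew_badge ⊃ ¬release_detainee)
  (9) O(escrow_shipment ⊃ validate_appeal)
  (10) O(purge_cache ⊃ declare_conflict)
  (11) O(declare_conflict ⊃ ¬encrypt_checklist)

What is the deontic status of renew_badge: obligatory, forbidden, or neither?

Premises 4 and 9 cover both cases: O(¬escrow_shipment ⊃ validate_appeal) and O(escrow_shipment ⊃ validate_appeal). Since ¬escrow_shipment ∨ escrow_shipment is a tautology, O(validate_appeal) follows.
With premise 7, O(validate_appeal ⊃ notify_kin), the K-axiom yields O(notify_kin).
The contrapositive of premise 2 (O(¬encrypt_checklist ⊃ ¬notify_kin)) is O(notify_kin ⊃ encrypt_checklist), and O(notify_kin) is already established, so O(encrypt_checklist).
The contrapositive of premise 11 (O(declare_conflict ⊃ ¬encrypt_checklist)) is O(encrypt_checklist ⊃ ¬declare_conflict), and O(encrypt_checklist) is already established, so O(¬declare_conflict).
The contrapositive of premise 10 (O(purge_cache ⊃ declare_conflict)) is O(¬declare_conflict ⊃ ¬purge_cache), and O(¬declare_conflict) is already established, so O(¬purge_cache).
Premise 1 is O(¬release_detainee ⊃ purge_cache); contrapositively O(¬purge_cache ⊃ release_detainee). Since O(¬purge_cache) holds, K gives O(release_detainee).
Premise 8, O(¬renew_badge ⊃ ¬release_detainee), contraposes to O(release_detainee ⊃ renew_badge); with O(release_detainee) we get O(renew_badge).
Premises 3, 5, 6 do not contribute to this derivation.
Hence renew_badge is obligatory.

Obligatory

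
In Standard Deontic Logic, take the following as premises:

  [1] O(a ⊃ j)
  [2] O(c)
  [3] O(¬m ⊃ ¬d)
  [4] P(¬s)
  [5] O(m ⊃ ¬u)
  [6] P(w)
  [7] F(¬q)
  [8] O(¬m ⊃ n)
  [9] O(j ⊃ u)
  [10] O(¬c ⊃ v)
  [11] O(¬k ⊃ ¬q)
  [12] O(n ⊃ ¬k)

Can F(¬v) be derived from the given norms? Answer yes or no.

Premise 10 is O(¬c ⊃ v), but O(¬c) is not derivable from the premises, so it does not yield O(v).
No other premise forces O(v). An ideal world satisfying every premise can still have ¬v true, so F(¬v) is not derivable.

No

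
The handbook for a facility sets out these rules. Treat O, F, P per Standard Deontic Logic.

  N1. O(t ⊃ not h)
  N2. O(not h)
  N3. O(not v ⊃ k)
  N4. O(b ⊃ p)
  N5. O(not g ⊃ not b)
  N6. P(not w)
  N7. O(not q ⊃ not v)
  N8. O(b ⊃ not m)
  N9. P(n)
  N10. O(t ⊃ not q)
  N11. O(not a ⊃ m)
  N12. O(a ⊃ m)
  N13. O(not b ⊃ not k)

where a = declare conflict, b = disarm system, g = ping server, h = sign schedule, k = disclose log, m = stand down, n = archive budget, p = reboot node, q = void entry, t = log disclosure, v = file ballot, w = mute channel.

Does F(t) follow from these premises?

Yes

Premises 12 and 11 are O(a ⊃ m) and O(not a ⊃ m); every ideal world satisfies a or not a, so in either case m holds — hence O(m).
Premise 8 is O(b ⊃ not m); contrapositively O(m ⊃ not b). Since O(m) holds, K gives O(not b).
Applying K to premise 13 (O(not b ⊃ not k)) and O(not b) yields O(not k).
Premise 3 is O(not v ⊃ k); contrapositively O(not k ⊃ v). Since O(not k) holds, K gives O(v).
Premise 7 is O(not q ⊃ not v); contrapositively O(v ⊃ q). Since O(v) holds, K gives O(q).
The contrapositive of premise 10 (O(t ⊃ not q)) is O(q ⊃ not t), and O(q) is already established, so O(not t).
Premises 1, 2, 4, 5, 6, 9 do not contribute to this derivation.
So O(not t) holds, i.e. F(t). The claim follows.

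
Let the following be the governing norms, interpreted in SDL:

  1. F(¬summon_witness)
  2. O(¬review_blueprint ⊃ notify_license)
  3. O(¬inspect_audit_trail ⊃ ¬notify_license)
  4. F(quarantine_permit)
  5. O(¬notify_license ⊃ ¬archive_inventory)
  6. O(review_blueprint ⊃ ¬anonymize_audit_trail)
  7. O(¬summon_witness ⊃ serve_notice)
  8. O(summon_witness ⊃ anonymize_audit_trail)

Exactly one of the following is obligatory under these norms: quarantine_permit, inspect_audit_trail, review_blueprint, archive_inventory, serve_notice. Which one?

inspect_audit_trail

Premise 1 is F(¬summon_witness), i.e. O(summon_witness).
Premise 8 is O(summon_witness ⊃ anonymize_audit_trail); since O(summon_witness), deontic closure gives O(anonymize_audit_trail).
Premise 6 is O(review_blueprint ⊃ ¬anonymize_audit_trail); contrapositively O(anonymize_audit_trail ⊃ ¬review_blueprint). Since O(anonymize_audit_trail) holds, K gives O(¬review_blueprint).
Premise 2 is O(¬review_blueprint ⊃ notify_license); since O(¬review_blueprint), deontic closure gives O(notify_license).
Premise 3, O(¬inspect_audit_trail ⊃ ¬notify_license), contraposes to O(notify_license ⊃ inspect_audit_trail); with O(notify_license) we get O(inspect_audit_trail).
So O(inspect_audit_trail) holds — inspect_audit_trail is obligatory. None of the other listed options is made obligatory by any chain of premises.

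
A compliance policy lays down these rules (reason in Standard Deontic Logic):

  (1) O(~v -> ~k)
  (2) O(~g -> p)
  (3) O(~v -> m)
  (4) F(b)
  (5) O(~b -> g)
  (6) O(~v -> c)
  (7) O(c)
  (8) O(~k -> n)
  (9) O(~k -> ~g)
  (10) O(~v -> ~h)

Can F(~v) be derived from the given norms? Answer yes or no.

Yes

Premise 4, F(b), is equivalent to O(~b).
Applying K to premise 5 (O(~b -> g)) and O(~b) yields O(g).
Premise 9 is O(~k -> ~g); contrapositively O(g -> k). Since O(g) holds, K gives O(k).
Premise 1 is O(~v -> ~k); contrapositively O(k -> v). Since O(k) holds, K gives O(v).
Premises 2, 3, 6, 7, 8, 10 do not contribute to this derivation.
So O(v) holds, i.e. F(~v). The claim follows.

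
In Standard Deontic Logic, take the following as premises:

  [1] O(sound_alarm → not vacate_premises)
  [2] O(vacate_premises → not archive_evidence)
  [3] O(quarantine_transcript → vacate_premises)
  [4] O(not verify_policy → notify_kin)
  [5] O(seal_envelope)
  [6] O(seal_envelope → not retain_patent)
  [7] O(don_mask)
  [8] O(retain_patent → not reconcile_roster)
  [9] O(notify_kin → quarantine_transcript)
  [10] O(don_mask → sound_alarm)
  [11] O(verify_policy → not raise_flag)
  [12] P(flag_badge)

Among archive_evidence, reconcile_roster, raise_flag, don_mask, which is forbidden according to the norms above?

raise_flag

Premise 7 states O(don_mask) outright.
Applying K to premise 10 (O(don_mask → sound_alarm)) and O(don_mask) yields O(sound_alarm).
Premise 1 is O(sound_alarm → not vacate_premises); since O(sound_alarm), deontic closure gives O(not vacate_premises).
Premise 3, O(quarantine_transcript → vacate_premises), contraposes to O(not vacate_premises → not quarantine_transcript); with O(not vacate_premises) we get O(not quarantine_transcript).
The contrapositive of premise 9 (O(notify_kin → quarantine_transcript)) is O(not quarantine_transcript → not notify_kin), and O(not quarantine_transcript) is already established, so O(not notify_kin).
The contrapositive of premise 4 (O(not verify_policy → notify_kin)) is O(not notify_kin → verify_policy), and O(not notify_kin) is already established, so O(verify_policy).
Applying K to premise 11 (O(verify_policy → not raise_flag)) and O(verify_policy) yields O(not raise_flag).
So O(not raise_flag) holds, i.e. raise_flag is forbidden. None of the other listed options is forbidden under the premises.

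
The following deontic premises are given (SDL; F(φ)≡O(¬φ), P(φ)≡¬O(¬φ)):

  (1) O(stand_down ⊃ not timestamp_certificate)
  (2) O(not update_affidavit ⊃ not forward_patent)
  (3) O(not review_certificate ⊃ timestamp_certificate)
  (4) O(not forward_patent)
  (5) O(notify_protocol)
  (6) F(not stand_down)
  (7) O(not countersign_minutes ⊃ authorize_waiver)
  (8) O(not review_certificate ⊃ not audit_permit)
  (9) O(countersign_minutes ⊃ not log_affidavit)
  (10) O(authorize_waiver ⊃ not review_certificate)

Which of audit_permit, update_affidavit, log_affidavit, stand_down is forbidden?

Premise 6, F(not stand_down), is equivalent to O(stand_down).
Premise 1 is O(stand_down ⊃ not timestamp_certificate); since O(stand_down), deontic closure gives O(not timestamp_certificate).
Premise 3 is O(not review_certificate ⊃ timestamp_certificate); contrapositively O(not timestamp_certificate ⊃ review_certificate). Since O(not timestamp_certificate) holds, K gives O(review_certificate).
Premise 10 is O(authorize_waiver ⊃ not review_certificate); contrapositively O(review_certificate ⊃ not authorize_waiver). Since O(review_certificate) holds, K gives O(not authorize_waiver).
The contrapositive of premise 7 (O(not countersign_minutes ⊃ authorize_waiver)) is O(not authorize_waiver ⊃ countersign_minutes), and O(not authorize_waiver) is already established, so O(countersign_minutes).
Applying K to premise 9 (O(countersign_minutes ⊃ not log_affidavit)) and O(countersign_minutes) yields O(not log_affidavit).
So O(not log_affidavit) holds, i.e. log_affidavit is forbidden. None of the other listed options is forbidden under the premises.

log_affidavit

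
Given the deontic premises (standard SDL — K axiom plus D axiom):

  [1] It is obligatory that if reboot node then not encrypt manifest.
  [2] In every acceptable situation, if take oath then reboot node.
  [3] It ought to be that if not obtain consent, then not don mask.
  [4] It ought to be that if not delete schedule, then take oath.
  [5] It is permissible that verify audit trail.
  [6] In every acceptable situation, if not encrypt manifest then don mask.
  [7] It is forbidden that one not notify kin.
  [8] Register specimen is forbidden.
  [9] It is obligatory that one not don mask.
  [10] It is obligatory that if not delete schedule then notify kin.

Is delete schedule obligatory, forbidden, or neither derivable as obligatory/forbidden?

Obligatory

From premise 9 we have O(¬don_mask).
Premise 6 is O(¬encrypt_manifest → don_mask); contrapositively O(¬don_mask → encrypt_manifest). Since O(¬don_mask) holds, K gives O(encrypt_manifest).
Premise 1, O(reboot_node → ¬encrypt_manifest), contraposes to O(encrypt_manifest → ¬reboot_node); with O(encrypt_manifest) we get O(¬reboot_node).
Premise 2 is O(take_oath → reboot_node); contrapositively O(¬reboot_node → ¬take_oath). Since O(¬reboot_node) holds, K gives O(¬take_oath).
The contrapositive of premise 4 (O(¬delete_schedule → take_oath)) is O(¬take_oath → delete_schedule), and O(¬take_oath) is already established, so O(delete_schedule).
Premises 3, 5, 7, 8, 10 do not contribute to this derivation.
Hence delete_schedule is obligatory.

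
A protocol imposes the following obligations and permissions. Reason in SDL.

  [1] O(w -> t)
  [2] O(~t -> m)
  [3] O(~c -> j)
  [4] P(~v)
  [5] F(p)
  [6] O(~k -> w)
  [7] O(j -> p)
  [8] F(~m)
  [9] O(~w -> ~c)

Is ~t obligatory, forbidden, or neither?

Premise 5, F(p), is equivalent to O(~p).
Premise 7, O(j -> p), contraposes to O(~p -> ~j); with O(~p) we get O(~j).
The contrapositive of premise 3 (O(~c -> j)) is O(~j -> c), and O(~j) is already established, so O(c).
Premise 9 is O(~w -> ~c); contrapositively O(c -> w). Since O(c) holds, K gives O(w).
Premise 1 is O(w -> t); since O(w), deontic closure gives O(t).
Premises 2, 4, 6, 8 do not contribute to this derivation.
Thus O(t), which is F(~t): ~t is forbidden.

Forbidden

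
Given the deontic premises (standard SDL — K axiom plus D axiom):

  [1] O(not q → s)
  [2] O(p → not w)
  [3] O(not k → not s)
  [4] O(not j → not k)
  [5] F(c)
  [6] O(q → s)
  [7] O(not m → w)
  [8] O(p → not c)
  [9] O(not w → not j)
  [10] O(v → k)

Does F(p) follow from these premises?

By case analysis on q: premise 6 gives O(q → s) and premise 1 gives O(not q → s), so O(s) either way.
Premise 3 is O(not k → not s); contrapositively O(s → k). Since O(s) holds, K gives O(k).
Premise 4 is O(not j → not k); contrapositively O(k → j). Since O(k) holds, K gives O(j).
Premise 9 is O(not w → not j); contrapositively O(j → w). Since O(j) holds, K gives O(w).
Premise 2, O(p → not w), contraposes to O(w → not p); with O(w) we get O(not p).
Premises 5, 7, 8, 10 do not contribute to this derivation.
So O(not p) holds, i.e. F(p). The claim follows.

Yes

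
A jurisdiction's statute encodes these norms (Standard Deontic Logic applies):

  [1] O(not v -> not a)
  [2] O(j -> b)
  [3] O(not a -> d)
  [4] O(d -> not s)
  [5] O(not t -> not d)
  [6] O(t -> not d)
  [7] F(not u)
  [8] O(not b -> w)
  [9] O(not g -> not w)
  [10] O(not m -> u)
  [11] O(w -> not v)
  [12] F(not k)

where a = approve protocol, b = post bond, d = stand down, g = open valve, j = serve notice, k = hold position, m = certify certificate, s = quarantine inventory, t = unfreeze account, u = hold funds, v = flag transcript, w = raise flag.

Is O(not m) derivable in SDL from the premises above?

No

Premise 10 is O(not m -> u); even if O(u) held, inferring O(not m) would be affirming the consequent — invalid.
No other premise forces O(not m). An ideal world satisfying every premise can still have not m false, so O(not m) is not derivable.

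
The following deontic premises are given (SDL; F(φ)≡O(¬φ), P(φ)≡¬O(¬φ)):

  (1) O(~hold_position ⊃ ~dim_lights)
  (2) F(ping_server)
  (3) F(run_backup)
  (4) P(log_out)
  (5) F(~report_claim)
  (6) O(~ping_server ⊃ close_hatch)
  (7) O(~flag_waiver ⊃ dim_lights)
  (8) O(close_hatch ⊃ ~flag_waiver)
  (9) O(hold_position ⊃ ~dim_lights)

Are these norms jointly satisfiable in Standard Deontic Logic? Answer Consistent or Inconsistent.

Inconsistent

Premises 9 and 1 cover both cases: O(hold_position ⊃ ~dim_lights) and O(~hold_position ⊃ ~dim_lights). Since hold_position ∨ ~hold_position is a tautology, O(~dim_lights) follows.
Premise 7 is O(~flag_waiver ⊃ dim_lights); contrapositively O(~dim_lights ⊃ flag_waiver). Since O(~dim_lights) holds, K gives O(flag_waiver).
Premise 8 is O(close_hatch ⊃ ~flag_waiver); contrapositively O(flag_waiver ⊃ ~close_hatch). Since O(flag_waiver) holds, K gives O(~close_hatch).
Premise 6 is O(~ping_server ⊃ close_hatch); contrapositively O(~close_hatch ⊃ ping_server). Since O(~close_hatch) holds, K gives O(ping_server).
Yet premise 2 is F(ping_server), i.e. O(~ping_server).
We now have both O(ping_server) and O(~ping_server) — ping_server is simultaneously obligatory and forbidden, violating the D-axiom.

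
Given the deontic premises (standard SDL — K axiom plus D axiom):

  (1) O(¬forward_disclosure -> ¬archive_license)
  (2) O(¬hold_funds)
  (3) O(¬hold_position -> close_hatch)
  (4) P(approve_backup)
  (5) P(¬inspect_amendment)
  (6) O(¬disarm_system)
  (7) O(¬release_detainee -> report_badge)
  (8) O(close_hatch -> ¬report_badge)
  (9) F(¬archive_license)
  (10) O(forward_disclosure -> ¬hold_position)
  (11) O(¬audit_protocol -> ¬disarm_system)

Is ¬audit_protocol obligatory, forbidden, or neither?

Neither

Premise 11 is O(¬audit_protocol -> ¬disarm_system); even if O(¬disarm_system) held, inferring O(¬audit_protocol) would be affirming the consequent — invalid.
No premise or chain of K-axiom applications forces O(¬audit_protocol), and none forces O(audit_protocol). So ¬audit_protocol is neither obligatory nor forbidden under these norms.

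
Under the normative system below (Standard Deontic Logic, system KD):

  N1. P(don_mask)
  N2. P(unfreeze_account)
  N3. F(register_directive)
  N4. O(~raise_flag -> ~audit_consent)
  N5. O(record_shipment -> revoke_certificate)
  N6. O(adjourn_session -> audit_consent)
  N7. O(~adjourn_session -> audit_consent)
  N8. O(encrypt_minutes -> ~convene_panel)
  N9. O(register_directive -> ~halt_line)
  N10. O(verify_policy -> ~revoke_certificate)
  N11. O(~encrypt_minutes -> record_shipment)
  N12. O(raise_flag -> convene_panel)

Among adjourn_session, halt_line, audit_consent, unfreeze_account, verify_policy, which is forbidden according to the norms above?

verify_policy

Premises 6 and 7 are O(adjourn_session -> audit_consent) and O(~adjourn_session -> audit_consent); every ideal world satisfies adjourn_session or ~adjourn_session, so in either case audit_consent holds — hence O(audit_consent).
Premise 4, O(~raise_flag -> ~audit_consent), contraposes to O(audit_consent -> raise_flag); with O(audit_consent) we get O(raise_flag).
Premise 12 is O(raise_flag -> convene_panel); since O(raise_flag), deontic closure gives O(convene_panel).
Premise 8 is O(encrypt_minutes -> ~convene_panel); contrapositively O(convene_panel -> ~encrypt_minutes). Since O(convene_panel) holds, K gives O(~encrypt_minutes).
Applying K to premise 11 (O(~encrypt_minutes -> record_shipment)) and O(~encrypt_minutes) yields O(record_shipment).
Premise 5 is O(record_shipment -> revoke_certificate); since O(record_shipment), deontic closure gives O(revoke_certificate).
Premise 10, O(verify_policy -> ~revoke_certificate), contraposes to O(revoke_certificate -> ~verify_policy); with O(revoke_certificate) we get O(~verify_policy).
So O(~verify_policy) holds, i.e. verify_policy is forbidden. None of the other listed options is forbidden under the premises.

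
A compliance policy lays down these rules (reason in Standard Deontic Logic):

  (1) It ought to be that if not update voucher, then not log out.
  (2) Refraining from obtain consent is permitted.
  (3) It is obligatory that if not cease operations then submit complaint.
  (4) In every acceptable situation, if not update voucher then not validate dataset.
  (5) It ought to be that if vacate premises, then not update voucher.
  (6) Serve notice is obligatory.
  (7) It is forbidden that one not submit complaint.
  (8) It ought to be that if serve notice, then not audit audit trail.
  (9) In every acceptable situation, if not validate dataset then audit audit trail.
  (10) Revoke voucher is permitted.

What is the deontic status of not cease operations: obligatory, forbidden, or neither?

Premise 3 is O(¬cease_operations → submit_complaint); even if O(submit_complaint) held, inferring O(¬cease_operations) would be affirming the consequent — invalid.
No premise or chain of K-axiom applications forces O(¬cease_operations), and none forces O(cease_operations). So ¬cease_operations is neither obligatory nor forbidden under these norms.

Neither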